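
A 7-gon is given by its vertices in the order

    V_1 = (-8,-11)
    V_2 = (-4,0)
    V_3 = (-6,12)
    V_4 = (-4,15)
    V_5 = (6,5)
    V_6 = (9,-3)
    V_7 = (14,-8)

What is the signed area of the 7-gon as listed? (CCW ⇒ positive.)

-277.5

Apply the shoelace formula: 2A = Σ (x_i·y_{i+1} − x_{i+1}·y_i), indices taken mod 7.
V_1→V_2: (-8)(0) − (-4)(-11) = -44
V_2→V_3: (-4)(12) − (-6)(0) = -48
V_3→V_4: (-6)(15) − (-4)(12) = -42
V_4→V_5: (-4)(5) − (6)(15) = -110
V_5→V_6: (6)(-3) − (9)(5) = -63
V_6→V_7: (9)(-8) − (14)(-3) = -30
V_7→V_1: (14)(-11) − (-8)(-8) = -218
Σ = -555
Signed area = Σ/2 = -277.5 (negative ⇒ clockwise traversal).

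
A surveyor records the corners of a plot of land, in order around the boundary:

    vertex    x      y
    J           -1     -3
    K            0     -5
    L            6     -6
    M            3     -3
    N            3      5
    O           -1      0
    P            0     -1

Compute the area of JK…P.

Apply the shoelace (surveyor's) formula: 2A = Σ (x_i·y_{i+1} − x_{i+1}·y_i), indices taken mod 7.
Cross-terms: 5, 30, 0, 24, 5, 1, -1  ⇒  Σ = 64
Area = |Σ|/2 = 32.

32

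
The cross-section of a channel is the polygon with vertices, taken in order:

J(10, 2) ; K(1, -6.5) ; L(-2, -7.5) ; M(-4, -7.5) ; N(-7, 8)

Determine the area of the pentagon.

140.5

Σ = (-67) + (-20.5) + (-15) + (-84.5) + (-94) = -281
Area = |Σ|/2 = 140.5.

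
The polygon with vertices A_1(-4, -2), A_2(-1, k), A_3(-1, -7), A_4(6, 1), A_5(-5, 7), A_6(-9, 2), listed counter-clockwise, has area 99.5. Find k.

-9

The doubled signed area Σ (x_i y_{i+1} − x_{i+1} y_i) is linear in k.
With k=0 it equals 172; the coefficient of k is -3 (from the two edges through A_2).
So -3·k + 172 = 2·99.5 = 199 ⇒ k = -9.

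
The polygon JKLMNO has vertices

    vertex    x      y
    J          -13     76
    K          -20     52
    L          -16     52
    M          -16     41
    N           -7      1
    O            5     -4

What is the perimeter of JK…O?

|JK| = √((-7)² + (-24)²) = √625 = 25
|KL| = √((4)² + (0)²) = √16 = 4
|LM| = √((0)² + (-11)²) = √121 = 11
|MN| = √((9)² + (-40)²) = √1681 = 41
|NO| = √((12)² + (-5)²) = √169 = 13
|OJ| = √((-18)² + (80)²) = √6724 = 82
Perimeter = 25 + 4 + 11 + 41 + 13 + 82 = 176.

176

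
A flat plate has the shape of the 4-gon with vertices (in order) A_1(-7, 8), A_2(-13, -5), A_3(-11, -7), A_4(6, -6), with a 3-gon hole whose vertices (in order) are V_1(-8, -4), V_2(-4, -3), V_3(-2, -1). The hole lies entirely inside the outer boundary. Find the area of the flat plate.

Outer boundary:
A_1→A_2: (-7)(-5) − (-13)(8) = 139
A_2→A_3: (-13)(-7) − (-11)(-5) = 36
A_3→A_4: (-11)(-6) − (6)(-7) = 108
A_4→A_1: (6)(8) − (-7)(-6) = 6
Σ = 289
Area = |Σ|/2 = 144.5.
Hole:
Σ = (8) + (-2) + (0) = 6
Area = |Σ|/2 = 3.
Net area = 144.5 − 3 = 141.5.

141.5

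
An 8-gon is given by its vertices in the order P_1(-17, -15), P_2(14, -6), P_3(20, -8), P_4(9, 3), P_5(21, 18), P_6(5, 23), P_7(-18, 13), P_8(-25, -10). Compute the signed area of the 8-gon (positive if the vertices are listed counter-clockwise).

Cross-terms: 312, 8, 132, 99, 393, 479, 505, 205  ⇒  Σ = 2133
Signed area = Σ/2 = 1066.5 (positive ⇒ counter-clockwise traversal).

1066.5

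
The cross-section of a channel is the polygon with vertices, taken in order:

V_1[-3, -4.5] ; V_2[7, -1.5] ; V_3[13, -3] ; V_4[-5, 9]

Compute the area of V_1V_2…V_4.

93

Apply Gauss's area formula: 2A = Σ (x_i·y_{i+1} − x_{i+1}·y_i), indices taken mod 4.
V_1→V_2: (-3)(-1.5) − (7)(-4.5) = 36
V_2→V_3: (7)(-3) − (13)(-1.5) = -1.5
V_3→V_4: (13)(9) − (-5)(-3) = 102
V_4→V_1: (-5)(-4.5) − (-3)(9) = 49.5
Σ = 186
Area = |Σ|/2 = 93.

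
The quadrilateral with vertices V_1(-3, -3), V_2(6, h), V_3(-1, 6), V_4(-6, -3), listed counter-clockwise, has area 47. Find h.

4

The doubled signed area Σ (x_i y_{i+1} − x_{i+1} y_i) is linear in h.
With h=0 it equals 102; the coefficient of h is -2 (from the two edges through V_2).
So -2·h + 102 = 2·47 = 94 ⇒ h = 4.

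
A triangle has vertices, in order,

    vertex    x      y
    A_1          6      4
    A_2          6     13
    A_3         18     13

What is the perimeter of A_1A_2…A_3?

36

|A_1A_2| = √((0)² + (9)²) = √81 = 9
|A_2A_3| = √((12)² + (0)²) = √144 = 12
|A_3A_1| = √((-12)² + (-9)²) = √225 = 15
Perimeter = 9 + 12 + 15 = 36.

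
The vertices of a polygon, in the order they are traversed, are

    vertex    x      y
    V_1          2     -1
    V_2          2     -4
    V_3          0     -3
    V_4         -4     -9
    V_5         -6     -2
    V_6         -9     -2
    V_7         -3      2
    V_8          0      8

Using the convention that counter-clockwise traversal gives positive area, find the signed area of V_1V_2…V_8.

V_1→V_2: (2)(-4) − (2)(-1) = -6
V_2→V_3: (2)(-3) − (0)(-4) = -6
V_3→V_4: (0)(-9) − (-4)(-3) = -12
V_4→V_5: (-4)(-2) − (-6)(-9) = -46
V_5→V_6: (-6)(-2) − (-9)(-2) = -6
V_6→V_7: (-9)(2) − (-3)(-2) = -24
V_7→V_8: (-3)(8) − (0)(2) = -24
V_8→V_1: (0)(-1) − (2)(8) = -16
Σ = -140
Signed area = Σ/2 = -70 (negative ⇒ clockwise traversal).

-70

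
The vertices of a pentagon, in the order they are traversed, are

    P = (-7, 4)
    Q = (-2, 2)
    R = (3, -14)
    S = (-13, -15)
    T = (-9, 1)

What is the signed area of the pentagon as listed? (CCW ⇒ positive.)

Cross-terms: -6, 22, -227, -148, -29  ⇒  Σ = -388
Signed area = Σ/2 = -194 (negative ⇒ clockwise traversal).

-194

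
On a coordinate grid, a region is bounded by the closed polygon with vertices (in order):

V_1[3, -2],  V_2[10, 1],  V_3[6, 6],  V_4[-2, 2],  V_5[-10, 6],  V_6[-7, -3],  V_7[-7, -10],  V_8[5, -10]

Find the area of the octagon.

185

Apply the surveyor's formula: 2A = Σ (x_i·y_{i+1} − x_{i+1}·y_i), indices taken mod 8.
Σ = (23) + (54) + (24) + (8) + (72) + (49) + (120) + (20) = 370
Area = |Σ|/2 = 185.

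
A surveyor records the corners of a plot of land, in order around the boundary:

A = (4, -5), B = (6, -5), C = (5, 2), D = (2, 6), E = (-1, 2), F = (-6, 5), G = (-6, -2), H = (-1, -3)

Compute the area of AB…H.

Apply Gauss's area formula: 2A = Σ (x_i·y_{i+1} − x_{i+1}·y_i), indices taken mod 8.
Cross-terms: 10, 37, 26, 10, 7, 42, 16, 17  ⇒  Σ = 165
Area = |Σ|/2 = 82.5.

82.5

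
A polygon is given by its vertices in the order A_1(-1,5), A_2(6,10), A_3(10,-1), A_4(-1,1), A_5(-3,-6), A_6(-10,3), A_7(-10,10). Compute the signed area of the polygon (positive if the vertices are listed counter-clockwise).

Apply the shoelace (surveyor's) formula: 2A = Σ (x_i·y_{i+1} − x_{i+1}·y_i), indices taken mod 7.
Cross-terms: -40, -106, 9, 9, -69, -70, -40  ⇒  Σ = -307
Signed area = Σ/2 = -153.5 (negative ⇒ clockwise traversal).

-153.5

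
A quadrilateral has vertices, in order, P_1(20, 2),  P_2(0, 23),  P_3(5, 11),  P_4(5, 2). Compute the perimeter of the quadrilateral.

66

|P_1P_2| = √((-20)² + (21)²) = √841 = 29
|P_2P_3| = √((5)² + (-12)²) = √169 = 13
|P_3P_4| = √((0)² + (-9)²) = √81 = 9
|P_4P_1| = √((15)² + (0)²) = √225 = 15
Perimeter = 29 + 13 + 9 + 15 = 66.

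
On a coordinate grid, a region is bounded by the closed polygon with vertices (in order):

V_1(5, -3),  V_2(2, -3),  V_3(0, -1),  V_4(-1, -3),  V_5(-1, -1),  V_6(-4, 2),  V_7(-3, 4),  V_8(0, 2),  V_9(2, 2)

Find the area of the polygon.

Apply the shoelace formula: 2A = Σ (x_i·y_{i+1} − x_{i+1}·y_i), indices taken mod 9.
V_1→V_2: (5)(-3) − (2)(-3) = -9
V_2→V_3: (2)(-1) − (0)(-3) = -2
V_3→V_4: (0)(-3) − (-1)(-1) = -1
V_4→V_5: (-1)(-1) − (-1)(-3) = -2
V_5→V_6: (-1)(2) − (-4)(-1) = -6
V_6→V_7: (-4)(4) − (-3)(2) = -10
V_7→V_8: (-3)(2) − (0)(4) = -6
V_8→V_9: (0)(2) − (2)(2) = -4
V_9→V_1: (2)(-3) − (5)(2) = -16
Σ = -56
Area = |Σ|/2 = 28.

28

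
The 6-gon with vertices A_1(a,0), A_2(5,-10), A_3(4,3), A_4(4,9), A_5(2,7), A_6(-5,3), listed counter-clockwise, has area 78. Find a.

-2

The doubled signed area Σ (x_i y_{i+1} − x_{i+1} y_i) is linear in a.
With a=0 it equals 130; the coefficient of a is -13 (from the two edges through A_1).
So -13·a + 130 = 2·78 = 156 ⇒ a = -2.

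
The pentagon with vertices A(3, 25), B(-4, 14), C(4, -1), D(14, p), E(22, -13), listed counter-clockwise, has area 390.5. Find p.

-15

The doubled signed area Σ (x_i y_{i+1} − x_{i+1} y_i) is linear in p.
With p=0 it equals 511; the coefficient of p is -18 (from the two edges through D).
So -18·p + 511 = 2·390.5 = 781 ⇒ p = -15.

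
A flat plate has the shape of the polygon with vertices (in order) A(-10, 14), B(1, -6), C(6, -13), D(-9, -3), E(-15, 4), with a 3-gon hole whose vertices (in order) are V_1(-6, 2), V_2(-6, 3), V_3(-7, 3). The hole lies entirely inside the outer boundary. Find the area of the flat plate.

158

Outer boundary:
Σ = (46) + (23) + (-135) + (-81) + (-170) = -317
Area = |Σ|/2 = 158.5.
Hole:
Apply the surveyor's formula: 2A = Σ (x_i·y_{i+1} − x_{i+1}·y_i), indices taken mod 3.
Cross-terms: -6, 3, 4  ⇒  Σ = 1
Area = |Σ|/2 = 0.5.
Net area = 158.5 − 0.5 = 158.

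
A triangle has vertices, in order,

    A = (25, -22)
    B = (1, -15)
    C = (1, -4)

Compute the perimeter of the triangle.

66

|AB| = √((-24)² + (7)²) = √625 = 25
|BC| = √((0)² + (11)²) = √121 = 11
|CA| = √((24)² + (-18)²) = √900 = 30
Perimeter = 25 + 11 + 30 = 66.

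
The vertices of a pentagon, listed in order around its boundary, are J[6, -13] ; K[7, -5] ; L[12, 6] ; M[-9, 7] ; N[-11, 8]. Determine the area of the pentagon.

Apply the shoelace formula: 2A = Σ (x_i·y_{i+1} − x_{i+1}·y_i), indices taken mod 5.
Cross-terms: 61, 102, 138, 5, 95  ⇒  Σ = 401
Area = |Σ|/2 = 200.5.

200.5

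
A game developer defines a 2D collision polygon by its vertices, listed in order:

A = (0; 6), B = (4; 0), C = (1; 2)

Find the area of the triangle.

5

Σ = (-24) + (8) + (6) = -10
Area = |Σ|/2 = 5.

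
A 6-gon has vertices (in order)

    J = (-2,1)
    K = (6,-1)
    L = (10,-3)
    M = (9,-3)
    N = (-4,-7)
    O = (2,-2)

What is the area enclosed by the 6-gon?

35

Σ = (-4) + (-8) + (-3) + (-75) + (22) + (-2) = -70
Area = |Σ|/2 = 35.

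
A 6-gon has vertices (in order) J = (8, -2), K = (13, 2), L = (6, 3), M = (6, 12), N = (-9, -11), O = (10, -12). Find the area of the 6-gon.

J→K: (8)(2) − (13)(-2) = 42
K→L: (13)(3) − (6)(2) = 27
L→M: (6)(12) − (6)(3) = 54
M→N: (6)(-11) − (-9)(12) = 42
N→O: (-9)(-12) − (10)(-11) = 218
O→J: (10)(-2) − (8)(-12) = 76
Σ = 459
Area = |Σ|/2 = 229.5.

229.5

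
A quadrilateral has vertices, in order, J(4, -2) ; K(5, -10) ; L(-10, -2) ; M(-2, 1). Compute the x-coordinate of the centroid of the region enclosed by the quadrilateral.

-32/33

Apply Gauss's area formula. First the cross-terms c_i = x_i·y_{i+1} − x_{i+1}·y_i:
  -30, -110, -14, 0  ⇒  2A = -154, A = -77.
Then Σ (x_i + x_{i+1})·c_i = 448, so x̄ = 448 / (6·(-77)) = -32/33.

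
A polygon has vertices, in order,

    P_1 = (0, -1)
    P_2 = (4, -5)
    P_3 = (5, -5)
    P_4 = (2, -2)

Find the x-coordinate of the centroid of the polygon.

Apply the shoelace (surveyor's) formula. First the cross-terms c_i = x_i·y_{i+1} − x_{i+1}·y_i:
  4, 5, 0, -2  ⇒  2A = 7, A = 3.5.
Then Σ (x_i + x_{i+1})·c_i = 57, so x̄ = 57 / (6·3.5) = 19/7.

19/7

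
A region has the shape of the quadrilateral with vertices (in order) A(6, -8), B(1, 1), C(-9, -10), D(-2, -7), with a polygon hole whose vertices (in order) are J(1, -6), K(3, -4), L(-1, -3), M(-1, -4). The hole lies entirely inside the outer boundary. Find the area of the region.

51

Outer boundary:
Apply Gauss's area formula: 2A = Σ (x_i·y_{i+1} − x_{i+1}·y_i), indices taken mod 4.
Σ = (14) + (-1) + (43) + (58) = 114
Area = |Σ|/2 = 57.
Hole:
Apply the shoelace formula: 2A = Σ (x_i·y_{i+1} − x_{i+1}·y_i), indices taken mod 4.
J→K: (1)(-4) − (3)(-6) = 14
K→L: (3)(-3) − (-1)(-4) = -13
L→M: (-1)(-4) − (-1)(-3) = 1
M→J: (-1)(-6) − (1)(-4) = 10
Σ = 12
Area = |Σ|/2 = 6.
Net area = 57 − 6 = 51.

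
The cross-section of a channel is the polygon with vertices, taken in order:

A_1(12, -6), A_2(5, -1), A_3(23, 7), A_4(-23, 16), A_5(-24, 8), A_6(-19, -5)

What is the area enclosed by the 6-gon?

625.5

Apply Gauss's area formula: 2A = Σ (x_i·y_{i+1} − x_{i+1}·y_i), indices taken mod 6.
Σ = (18) + (58) + (529) + (200) + (272) + (174) = 1251
Area = |Σ|/2 = 625.5.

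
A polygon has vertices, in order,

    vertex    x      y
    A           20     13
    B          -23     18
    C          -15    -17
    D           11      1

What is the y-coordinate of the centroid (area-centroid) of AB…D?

Apply the shoelace (surveyor's) formula. First the cross-terms c_i = x_i·y_{i+1} − x_{i+1}·y_i:
  659, 661, 172, 123  ⇒  2A = 1615, A = 807.5.
Then Σ (y_i + y_{i+1})·c_i = 20060, so ȳ = 20060 / (6·807.5) = 236/57.

236/57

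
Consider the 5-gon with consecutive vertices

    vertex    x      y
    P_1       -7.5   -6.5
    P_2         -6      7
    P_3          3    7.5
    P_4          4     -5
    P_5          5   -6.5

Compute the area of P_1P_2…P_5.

142.375

P_1→P_2: (-7.5)(7) − (-6)(-6.5) = -91.5
P_2→P_3: (-6)(7.5) − (3)(7) = -66
P_3→P_4: (3)(-5) − (4)(7.5) = -45
P_4→P_5: (4)(-6.5) − (5)(-5) = -1
P_5→P_1: (5)(-6.5) − (-7.5)(-6.5) = -81.25
Σ = -284.75
Area = |Σ|/2 = 142.375.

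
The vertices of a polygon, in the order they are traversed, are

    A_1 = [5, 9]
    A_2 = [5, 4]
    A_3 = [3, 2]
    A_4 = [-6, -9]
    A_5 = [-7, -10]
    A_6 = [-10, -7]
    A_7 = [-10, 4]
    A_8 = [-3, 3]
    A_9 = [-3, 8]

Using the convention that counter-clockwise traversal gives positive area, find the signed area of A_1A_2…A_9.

-153

Apply the shoelace formula: 2A = Σ (x_i·y_{i+1} − x_{i+1}·y_i), indices taken mod 9.
Cross-terms: -25, -2, -15, -3, -51, -110, -18, -15, -67  ⇒  Σ = -306
Signed area = Σ/2 = -153 (negative ⇒ clockwise traversal).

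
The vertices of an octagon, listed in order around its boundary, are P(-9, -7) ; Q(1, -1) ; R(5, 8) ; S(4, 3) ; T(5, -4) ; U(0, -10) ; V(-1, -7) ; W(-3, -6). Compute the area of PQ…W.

Σ = (16) + (13) + (-17) + (-31) + (-50) + (-10) + (-15) + (-33) = -127
Area = |Σ|/2 = 63.5.

63.5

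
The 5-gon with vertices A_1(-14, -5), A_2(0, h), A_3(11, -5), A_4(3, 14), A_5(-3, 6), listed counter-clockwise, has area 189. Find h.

-2

Write out the shoelace sum; only the two edges meeting at A_2 involve h:
2·Area = [((-14)·h − 0·(-5)) + (0·(-5) − 11·h)] + 328
       = -25·h + 328 = 378
⇒ h = -2.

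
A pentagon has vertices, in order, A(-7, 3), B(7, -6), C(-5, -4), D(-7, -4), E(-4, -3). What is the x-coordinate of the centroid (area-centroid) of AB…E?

-96/73

Apply Gauss's area formula. First the cross-terms c_i = x_i·y_{i+1} − x_{i+1}·y_i:
  21, -58, -8, 5, -33  ⇒  2A = -73, A = -36.5.
Then Σ (x_i + x_{i+1})·c_i = 288, so x̄ = 288 / (6·(-36.5)) = -96/73.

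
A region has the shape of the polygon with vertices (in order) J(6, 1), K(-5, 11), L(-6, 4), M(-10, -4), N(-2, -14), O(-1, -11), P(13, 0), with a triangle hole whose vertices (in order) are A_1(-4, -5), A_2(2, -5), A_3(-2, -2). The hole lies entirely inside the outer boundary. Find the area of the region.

Outer boundary:
Apply the shoelace (surveyor's) formula: 2A = Σ (x_i·y_{i+1} − x_{i+1}·y_i), indices taken mod 7.
Cross-terms: 71, 46, 64, 132, 8, 143, 13  ⇒  Σ = 477
Area = |Σ|/2 = 238.5.
Hole:
Apply the surveyor's formula: 2A = Σ (x_i·y_{i+1} − x_{i+1}·y_i), indices taken mod 3.
A_1→A_2: (-4)(-5) − (2)(-5) = 30
A_2→A_3: (2)(-2) − (-2)(-5) = -14
A_3→A_1: (-2)(-5) − (-4)(-2) = 2
Σ = 18
Area = |Σ|/2 = 9.
Net area = 238.5 − 9 = 229.5.

229.5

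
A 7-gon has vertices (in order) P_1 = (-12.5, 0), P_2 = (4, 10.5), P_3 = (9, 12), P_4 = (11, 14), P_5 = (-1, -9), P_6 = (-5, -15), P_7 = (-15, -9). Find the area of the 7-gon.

Apply the shoelace formula: 2A = Σ (x_i·y_{i+1} − x_{i+1}·y_i), indices taken mod 7.
Σ = (-131.25) + (-46.5) + (-6) + (-85) + (-30) + (-180) + (-112.5) = -591.25
Area = |Σ|/2 = 295.625.

295.625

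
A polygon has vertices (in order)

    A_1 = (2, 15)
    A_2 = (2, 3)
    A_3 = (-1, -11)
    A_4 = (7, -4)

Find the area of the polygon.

75.5

Apply the shoelace (surveyor's) formula: 2A = Σ (x_i·y_{i+1} − x_{i+1}·y_i), indices taken mod 4.
Cross-terms: -24, -19, 81, 113  ⇒  Σ = 151
Area = |Σ|/2 = 75.5.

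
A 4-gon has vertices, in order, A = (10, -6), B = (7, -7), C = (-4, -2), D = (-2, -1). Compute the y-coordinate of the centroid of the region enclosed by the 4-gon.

Apply the surveyor's formula. First the cross-terms c_i = x_i·y_{i+1} − x_{i+1}·y_i:
  -28, -42, 0, 22  ⇒  2A = -48, A = -24.
Then Σ (y_i + y_{i+1})·c_i = 588, so ȳ = 588 / (6·(-24)) = -49/12.

-49/12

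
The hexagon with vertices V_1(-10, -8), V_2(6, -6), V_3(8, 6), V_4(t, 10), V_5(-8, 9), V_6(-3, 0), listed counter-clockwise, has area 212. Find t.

The doubled signed area Σ (x_i y_{i+1} − x_{i+1} y_i) is linear in t.
With t=0 it equals 403; the coefficient of t is 3 (from the two edges through V_4).
So 3·t + 403 = 2·212 = 424 ⇒ t = 7.

7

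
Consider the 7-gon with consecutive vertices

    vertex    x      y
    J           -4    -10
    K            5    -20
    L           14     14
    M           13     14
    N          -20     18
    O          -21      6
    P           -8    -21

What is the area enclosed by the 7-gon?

Apply the shoelace (surveyor's) formula: 2A = Σ (x_i·y_{i+1} − x_{i+1}·y_i), indices taken mod 7.
Σ = (130) + (350) + (14) + (514) + (258) + (489) + (-4) = 1751
Area = |Σ|/2 = 875.5.

875.5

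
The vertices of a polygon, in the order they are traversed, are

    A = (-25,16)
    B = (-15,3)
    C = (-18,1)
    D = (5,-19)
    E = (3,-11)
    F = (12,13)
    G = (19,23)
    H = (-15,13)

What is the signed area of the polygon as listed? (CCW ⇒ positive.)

710

Apply the surveyor's formula: 2A = Σ (x_i·y_{i+1} − x_{i+1}·y_i), indices taken mod 8.
Σ = (165) + (39) + (337) + (2) + (171) + (29) + (592) + (85) = 1420
Signed area = Σ/2 = 710 (positive ⇒ counter-clockwise traversal).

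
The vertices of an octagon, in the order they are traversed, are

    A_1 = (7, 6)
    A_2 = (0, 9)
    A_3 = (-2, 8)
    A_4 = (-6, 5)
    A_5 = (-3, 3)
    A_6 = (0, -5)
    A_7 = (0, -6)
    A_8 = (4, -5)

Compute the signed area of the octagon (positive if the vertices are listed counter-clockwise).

Apply the shoelace formula: 2A = Σ (x_i·y_{i+1} − x_{i+1}·y_i), indices taken mod 8.
A_1→A_2: (7)(9) − (0)(6) = 63
A_2→A_3: (0)(8) − (-2)(9) = 18
A_3→A_4: (-2)(5) − (-6)(8) = 38
A_4→A_5: (-6)(3) − (-3)(5) = -3
A_5→A_6: (-3)(-5) − (0)(3) = 15
A_6→A_7: (0)(-6) − (0)(-5) = 0
A_7→A_8: (0)(-5) − (4)(-6) = 24
A_8→A_1: (4)(6) − (7)(-5) = 59
Σ = 214
Signed area = Σ/2 = 107 (positive ⇒ counter-clockwise traversal).

107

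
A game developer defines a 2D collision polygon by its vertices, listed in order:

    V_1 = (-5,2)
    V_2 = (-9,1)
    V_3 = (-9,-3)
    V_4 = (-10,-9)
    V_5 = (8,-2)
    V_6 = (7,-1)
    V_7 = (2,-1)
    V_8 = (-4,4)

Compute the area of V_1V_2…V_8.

Apply the shoelace (surveyor's) formula: 2A = Σ (x_i·y_{i+1} − x_{i+1}·y_i), indices taken mod 8.
Σ = (13) + (36) + (51) + (92) + (6) + (-5) + (4) + (12) = 209
Area = |Σ|/2 = 104.5.

104.5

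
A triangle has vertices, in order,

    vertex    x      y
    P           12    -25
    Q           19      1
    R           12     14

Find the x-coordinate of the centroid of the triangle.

Apply the shoelace formula. First the cross-terms c_i = x_i·y_{i+1} − x_{i+1}·y_i:
  487, 254, -468  ⇒  2A = 273, A = 136.5.
Then Σ (x_i + x_{i+1})·c_i = 11739, so x̄ = 11739 / (6·136.5) = 43/3.

43/3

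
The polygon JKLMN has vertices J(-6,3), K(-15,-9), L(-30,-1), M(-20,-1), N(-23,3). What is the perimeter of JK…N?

|JK| = √((-9)² + (-12)²) = √225 = 15
|KL| = √((-15)² + (8)²) = √289 = 17
|LM| = √((10)² + (0)²) = √100 = 10
|MN| = √((-3)² + (4)²) = √25 = 5
|NJ| = √((17)² + (0)²) = √289 = 17
Perimeter = 15 + 17 + 10 + 5 + 17 = 64.

64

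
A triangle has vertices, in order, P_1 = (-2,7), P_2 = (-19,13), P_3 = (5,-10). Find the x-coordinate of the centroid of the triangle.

-16/3

Apply the surveyor's formula. First the cross-terms c_i = x_i·y_{i+1} − x_{i+1}·y_i:
  107, 125, 15  ⇒  2A = 247, A = 123.5.
Then Σ (x_i + x_{i+1})·c_i = -3952, so x̄ = -3952 / (6·123.5) = -16/3.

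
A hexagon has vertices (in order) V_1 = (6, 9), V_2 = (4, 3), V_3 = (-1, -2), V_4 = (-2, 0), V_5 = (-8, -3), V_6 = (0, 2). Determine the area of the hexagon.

Apply Gauss's area formula: 2A = Σ (x_i·y_{i+1} − x_{i+1}·y_i), indices taken mod 6.
V_1→V_2: (6)(3) − (4)(9) = -18
V_2→V_3: (4)(-2) − (-1)(3) = -5
V_3→V_4: (-1)(0) − (-2)(-2) = -4
V_4→V_5: (-2)(-3) − (-8)(0) = 6
V_5→V_6: (-8)(2) − (0)(-3) = -16
V_6→V_1: (0)(9) − (6)(2) = -12
Σ = -49
Area = |Σ|/2 = 24.5.

24.5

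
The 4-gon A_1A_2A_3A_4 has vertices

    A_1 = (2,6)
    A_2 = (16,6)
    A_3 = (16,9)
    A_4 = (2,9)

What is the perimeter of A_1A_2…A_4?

34

|A_1A_2| = √((14)² + (0)²) = √196 = 14
|A_2A_3| = √((0)² + (3)²) = √9 = 3
|A_3A_4| = √((-14)² + (0)²) = √196 = 14
|A_4A_1| = √((0)² + (-3)²) = √9 = 3
Perimeter = 14 + 3 + 14 + 3 = 34.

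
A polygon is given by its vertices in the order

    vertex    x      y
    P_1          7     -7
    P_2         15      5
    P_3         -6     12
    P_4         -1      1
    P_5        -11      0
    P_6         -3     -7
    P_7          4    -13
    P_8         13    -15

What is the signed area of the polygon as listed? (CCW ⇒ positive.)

Apply the shoelace (surveyor's) formula: 2A = Σ (x_i·y_{i+1} − x_{i+1}·y_i), indices taken mod 8.
Cross-terms: 140, 210, 6, 11, 77, 67, 109, 14  ⇒  Σ = 634
Signed area = Σ/2 = 317 (positive ⇒ counter-clockwise traversal).

317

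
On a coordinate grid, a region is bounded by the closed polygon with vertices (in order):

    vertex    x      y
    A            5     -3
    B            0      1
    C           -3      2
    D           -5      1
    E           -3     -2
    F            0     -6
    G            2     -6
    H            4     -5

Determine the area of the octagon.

42.5

Apply Gauss's area formula: 2A = Σ (x_i·y_{i+1} − x_{i+1}·y_i), indices taken mod 8.
Σ = (5) + (3) + (7) + (13) + (18) + (12) + (14) + (13) = 85
Area = |Σ|/2 = 42.5.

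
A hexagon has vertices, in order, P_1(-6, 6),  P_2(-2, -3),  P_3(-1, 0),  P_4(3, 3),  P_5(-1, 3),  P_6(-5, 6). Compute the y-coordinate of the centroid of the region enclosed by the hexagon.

Apply the surveyor's formula. First the cross-terms c_i = x_i·y_{i+1} − x_{i+1}·y_i:
  30, -3, -3, 12, 9, 6  ⇒  2A = 51, A = 25.5.
Then Σ (y_i + y_{i+1})·c_i = 315, so ȳ = 315 / (6·25.5) = 35/17.

35/17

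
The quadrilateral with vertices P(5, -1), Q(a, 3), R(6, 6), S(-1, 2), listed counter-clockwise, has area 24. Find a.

6

The doubled signed area Σ (x_i y_{i+1} − x_{i+1} y_i) is linear in a.
With a=0 it equals 6; the coefficient of a is 7 (from the two edges through Q).
So 7·a + 6 = 2·24 = 48 ⇒ a = 6.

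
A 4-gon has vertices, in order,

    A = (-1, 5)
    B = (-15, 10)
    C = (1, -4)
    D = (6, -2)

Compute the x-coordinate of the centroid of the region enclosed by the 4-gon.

-482/165

Apply the shoelace (surveyor's) formula. First the cross-terms c_i = x_i·y_{i+1} − x_{i+1}·y_i:
  65, 50, 22, 28  ⇒  2A = 165, A = 82.5.
Then Σ (x_i + x_{i+1})·c_i = -1446, so x̄ = -1446 / (6·82.5) = -482/165.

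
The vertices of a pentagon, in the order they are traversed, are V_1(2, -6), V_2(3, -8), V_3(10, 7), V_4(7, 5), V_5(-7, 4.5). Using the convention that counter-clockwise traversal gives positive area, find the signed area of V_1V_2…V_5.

101.75

Apply the shoelace formula: 2A = Σ (x_i·y_{i+1} − x_{i+1}·y_i), indices taken mod 5.
Σ = (2) + (101) + (1) + (66.5) + (33) = 203.5
Signed area = Σ/2 = 101.75 (positive ⇒ counter-clockwise traversal).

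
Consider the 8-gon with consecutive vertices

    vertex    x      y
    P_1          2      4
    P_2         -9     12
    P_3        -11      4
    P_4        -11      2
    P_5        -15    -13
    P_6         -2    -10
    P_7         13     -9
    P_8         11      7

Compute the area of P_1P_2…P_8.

421.5

Apply the shoelace (surveyor's) formula: 2A = Σ (x_i·y_{i+1} − x_{i+1}·y_i), indices taken mod 8.
Cross-terms: 60, 96, 22, 173, 124, 148, 190, 30  ⇒  Σ = 843
Area = |Σ|/2 = 421.5.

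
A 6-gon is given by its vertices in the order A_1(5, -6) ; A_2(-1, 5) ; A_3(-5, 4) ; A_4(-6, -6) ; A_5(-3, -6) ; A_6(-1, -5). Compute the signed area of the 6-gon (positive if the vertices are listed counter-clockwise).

76

Apply the shoelace formula: 2A = Σ (x_i·y_{i+1} − x_{i+1}·y_i), indices taken mod 6.
Σ = (19) + (21) + (54) + (18) + (9) + (31) = 152
Signed area = Σ/2 = 76 (positive ⇒ counter-clockwise traversal).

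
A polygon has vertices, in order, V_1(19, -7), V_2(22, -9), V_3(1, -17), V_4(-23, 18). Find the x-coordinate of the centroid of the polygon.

Apply the surveyor's formula. First the cross-terms c_i = x_i·y_{i+1} − x_{i+1}·y_i:
  -17, -365, -373, -181  ⇒  2A = -936, A = -468.
Then Σ (x_i + x_{i+1})·c_i = -162, so x̄ = -162 / (6·(-468)) = 3/52.

3/52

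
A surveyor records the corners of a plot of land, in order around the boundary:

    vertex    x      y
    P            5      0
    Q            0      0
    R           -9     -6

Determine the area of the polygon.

Apply Gauss's area formula: 2A = Σ (x_i·y_{i+1} − x_{i+1}·y_i), indices taken mod 3.
P→Q: (5)(0) − (0)(0) = 0
Q→R: (0)(-6) − (-9)(0) = 0
R→P: (-9)(0) − (5)(-6) = 30
Σ = 30
Area = |Σ|/2 = 15.

15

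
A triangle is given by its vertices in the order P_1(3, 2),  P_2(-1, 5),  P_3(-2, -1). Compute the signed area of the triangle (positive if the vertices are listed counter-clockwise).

13.5

Apply the surveyor's formula: 2A = Σ (x_i·y_{i+1} − x_{i+1}·y_i), indices taken mod 3.
Σ = (17) + (11) + (-1) = 27
Signed area = Σ/2 = 13.5 (positive ⇒ counter-clockwise traversal).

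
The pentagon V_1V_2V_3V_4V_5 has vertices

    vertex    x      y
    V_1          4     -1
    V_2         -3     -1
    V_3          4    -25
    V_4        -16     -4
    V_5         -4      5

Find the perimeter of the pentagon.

86

|V_1V_2| = √((-7)² + (0)²) = √49 = 7
|V_2V_3| = √((7)² + (-24)²) = √625 = 25
|V_3V_4| = √((-20)² + (21)²) = √841 = 29
|V_4V_5| = √((12)² + (9)²) = √225 = 15
|V_5V_1| = √((8)² + (-6)²) = √100 = 10
Perimeter = 7 + 25 + 29 + 15 + 10 = 86.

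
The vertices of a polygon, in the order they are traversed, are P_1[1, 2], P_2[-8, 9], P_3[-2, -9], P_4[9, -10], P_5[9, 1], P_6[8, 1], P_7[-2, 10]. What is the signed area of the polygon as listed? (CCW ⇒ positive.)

Apply the shoelace (surveyor's) formula: 2A = Σ (x_i·y_{i+1} − x_{i+1}·y_i), indices taken mod 7.
Σ = (25) + (90) + (101) + (99) + (1) + (82) + (-14) = 384
Signed area = Σ/2 = 192 (positive ⇒ counter-clockwise traversal).

192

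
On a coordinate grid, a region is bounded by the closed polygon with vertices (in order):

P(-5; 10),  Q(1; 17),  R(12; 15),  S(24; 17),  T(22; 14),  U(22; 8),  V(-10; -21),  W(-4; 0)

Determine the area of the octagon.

Apply the shoelace (surveyor's) formula: 2A = Σ (x_i·y_{i+1} − x_{i+1}·y_i), indices taken mod 8.
Σ = (-95) + (-189) + (-156) + (-38) + (-132) + (-382) + (-84) + (-40) = -1116
Area = |Σ|/2 = 558.

558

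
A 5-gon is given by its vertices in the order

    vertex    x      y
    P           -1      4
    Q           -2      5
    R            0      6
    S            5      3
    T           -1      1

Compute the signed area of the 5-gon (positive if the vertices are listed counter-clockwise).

-17

Apply the shoelace (surveyor's) formula: 2A = Σ (x_i·y_{i+1} − x_{i+1}·y_i), indices taken mod 5.
Cross-terms: 3, -12, -30, 8, -3  ⇒  Σ = -34
Signed area = Σ/2 = -17 (negative ⇒ clockwise traversal).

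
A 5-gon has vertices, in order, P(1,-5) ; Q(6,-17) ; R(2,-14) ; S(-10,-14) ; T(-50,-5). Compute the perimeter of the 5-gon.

122

|PQ| = √((5)² + (-12)²) = √169 = 13
|QR| = √((-4)² + (3)²) = √25 = 5
|RS| = √((-12)² + (0)²) = √144 = 12
|ST| = √((-40)² + (9)²) = √1681 = 41
|TP| = √((51)² + (0)²) = √2601 = 51
Perimeter = 13 + 5 + 12 + 41 + 51 = 122.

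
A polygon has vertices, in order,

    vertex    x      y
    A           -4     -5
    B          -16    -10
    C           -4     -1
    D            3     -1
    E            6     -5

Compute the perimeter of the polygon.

|AB| = √((-12)² + (-5)²) = √169 = 13
|BC| = √((12)² + (9)²) = √225 = 15
|CD| = √((7)² + (0)²) = √49 = 7
|DE| = √((3)² + (-4)²) = √25 = 5
|EA| = √((-10)² + (0)²) = √100 = 10
Perimeter = 13 + 15 + 7 + 5 + 10 = 50.

50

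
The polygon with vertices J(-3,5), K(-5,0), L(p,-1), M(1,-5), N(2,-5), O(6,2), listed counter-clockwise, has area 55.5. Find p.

-1

The doubled signed area Σ (x_i y_{i+1} − x_{i+1} y_i) is linear in p.
With p=0 it equals 106; the coefficient of p is -5 (from the two edges through L).
So -5·p + 106 = 2·55.5 = 111 ⇒ p = -1.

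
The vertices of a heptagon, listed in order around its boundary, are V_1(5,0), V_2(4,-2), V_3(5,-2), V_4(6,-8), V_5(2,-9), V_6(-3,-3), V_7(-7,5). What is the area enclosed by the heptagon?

Apply the shoelace (surveyor's) formula: 2A = Σ (x_i·y_{i+1} − x_{i+1}·y_i), indices taken mod 7.
Σ = (-10) + (2) + (-28) + (-38) + (-33) + (-36) + (-25) = -168
Area = |Σ|/2 = 84.

84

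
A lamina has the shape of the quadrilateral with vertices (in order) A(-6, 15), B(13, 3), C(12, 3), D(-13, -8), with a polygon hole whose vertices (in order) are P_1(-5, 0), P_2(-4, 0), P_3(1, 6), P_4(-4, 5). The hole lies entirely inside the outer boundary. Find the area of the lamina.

240

Outer boundary:
Σ = (-213) + (3) + (-57) + (-243) = -510
Area = |Σ|/2 = 255.
Hole:
Apply the shoelace (surveyor's) formula: 2A = Σ (x_i·y_{i+1} − x_{i+1}·y_i), indices taken mod 4.
P_1→P_2: (-5)(0) − (-4)(0) = 0
P_2→P_3: (-4)(6) − (1)(0) = -24
P_3→P_4: (1)(5) − (-4)(6) = 29
P_4→P_1: (-4)(0) − (-5)(5) = 25
Σ = 30
Area = |Σ|/2 = 15.
Net area = 255 − 15 = 240.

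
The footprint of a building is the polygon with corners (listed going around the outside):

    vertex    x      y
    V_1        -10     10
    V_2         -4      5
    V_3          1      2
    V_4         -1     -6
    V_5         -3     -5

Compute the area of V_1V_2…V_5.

60

Apply the surveyor's formula: 2A = Σ (x_i·y_{i+1} − x_{i+1}·y_i), indices taken mod 5.
Σ = (-10) + (-13) + (-4) + (-13) + (-80) = -120
Area = |Σ|/2 = 60.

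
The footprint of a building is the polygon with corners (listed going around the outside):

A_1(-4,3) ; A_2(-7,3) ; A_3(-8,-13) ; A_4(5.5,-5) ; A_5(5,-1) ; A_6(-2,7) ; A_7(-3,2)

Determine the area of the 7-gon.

Apply the shoelace (surveyor's) formula: 2A = Σ (x_i·y_{i+1} − x_{i+1}·y_i), indices taken mod 7.
Cross-terms: 9, 115, 111.5, 19.5, 33, 17, -1  ⇒  Σ = 304
Area = |Σ|/2 = 152.

152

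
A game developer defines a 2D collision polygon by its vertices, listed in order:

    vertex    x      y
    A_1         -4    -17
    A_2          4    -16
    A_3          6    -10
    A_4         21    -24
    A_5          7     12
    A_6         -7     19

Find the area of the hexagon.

A_1→A_2: (-4)(-16) − (4)(-17) = 132
A_2→A_3: (4)(-10) − (6)(-16) = 56
A_3→A_4: (6)(-24) − (21)(-10) = 66
A_4→A_5: (21)(12) − (7)(-24) = 420
A_5→A_6: (7)(19) − (-7)(12) = 217
A_6→A_1: (-7)(-17) − (-4)(19) = 195
Σ = 1086
Area = |Σ|/2 = 543.

543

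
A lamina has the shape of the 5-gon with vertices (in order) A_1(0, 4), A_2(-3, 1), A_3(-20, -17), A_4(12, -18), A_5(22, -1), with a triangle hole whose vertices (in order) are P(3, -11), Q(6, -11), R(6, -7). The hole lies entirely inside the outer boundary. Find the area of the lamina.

553.5

Outer boundary:
Apply the surveyor's formula: 2A = Σ (x_i·y_{i+1} − x_{i+1}·y_i), indices taken mod 5.
Cross-terms: 12, 71, 564, 384, 88  ⇒  Σ = 1119
Area = |Σ|/2 = 559.5.
Hole:
Apply the shoelace (surveyor's) formula: 2A = Σ (x_i·y_{i+1} − x_{i+1}·y_i), indices taken mod 3.
P→Q: (3)(-11) − (6)(-11) = 33
Q→R: (6)(-7) − (6)(-11) = 24
R→P: (6)(-11) − (3)(-7) = -45
Σ = 12
Area = |Σ|/2 = 6.
Net area = 559.5 − 6 = 553.5.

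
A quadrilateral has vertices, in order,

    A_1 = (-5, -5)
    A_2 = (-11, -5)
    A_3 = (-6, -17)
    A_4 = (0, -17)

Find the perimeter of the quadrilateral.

38

|A_1A_2| = √((-6)² + (0)²) = √36 = 6
|A_2A_3| = √((5)² + (-12)²) = √169 = 13
|A_3A_4| = √((6)² + (0)²) = √36 = 6
|A_4A_1| = √((-5)² + (12)²) = √169 = 13
Perimeter = 6 + 13 + 6 + 13 = 38.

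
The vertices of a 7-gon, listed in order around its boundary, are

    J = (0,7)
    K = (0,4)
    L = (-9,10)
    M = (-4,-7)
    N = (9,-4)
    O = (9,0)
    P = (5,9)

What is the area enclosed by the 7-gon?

Σ = (0) + (36) + (103) + (79) + (36) + (81) + (35) = 370
Area = |Σ|/2 = 185.

185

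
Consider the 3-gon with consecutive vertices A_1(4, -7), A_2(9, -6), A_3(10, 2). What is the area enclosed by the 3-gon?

Apply the surveyor's formula: 2A = Σ (x_i·y_{i+1} − x_{i+1}·y_i), indices taken mod 3.
Σ = (39) + (78) + (-78) = 39
Area = |Σ|/2 = 19.5.

19.5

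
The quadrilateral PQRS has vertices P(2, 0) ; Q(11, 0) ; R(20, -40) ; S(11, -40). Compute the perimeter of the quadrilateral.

100

|PQ| = √((9)² + (0)²) = √81 = 9
|QR| = √((9)² + (-40)²) = √1681 = 41
|RS| = √((-9)² + (0)²) = √81 = 9
|SP| = √((-9)² + (40)²) = √1681 = 41
Perimeter = 9 + 41 + 9 + 41 = 100.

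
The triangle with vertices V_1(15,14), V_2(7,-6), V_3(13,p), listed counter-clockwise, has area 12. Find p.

Write out the shoelace sum; only the two edges meeting at V_3 involve p:
2·Area = [(7·p − 13·(-6)) + (13·14 − 15·p)] + -188
       = -8·p + 72 = 24
⇒ p = 6.

6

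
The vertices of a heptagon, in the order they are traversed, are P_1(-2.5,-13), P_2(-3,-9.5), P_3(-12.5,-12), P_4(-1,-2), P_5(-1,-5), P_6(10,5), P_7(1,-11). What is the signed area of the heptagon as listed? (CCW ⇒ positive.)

-96.25

Cross-terms: -15.25, -82.75, 13, 3, 45, -115, -40.5  ⇒  Σ = -192.5
Signed area = Σ/2 = -96.25 (negative ⇒ clockwise traversal).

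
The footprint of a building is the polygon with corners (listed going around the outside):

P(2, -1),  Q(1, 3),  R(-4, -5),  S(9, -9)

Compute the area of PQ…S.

Apply the shoelace (surveyor's) formula: 2A = Σ (x_i·y_{i+1} − x_{i+1}·y_i), indices taken mod 4.
Σ = (7) + (7) + (81) + (9) = 104
Area = |Σ|/2 = 52.

52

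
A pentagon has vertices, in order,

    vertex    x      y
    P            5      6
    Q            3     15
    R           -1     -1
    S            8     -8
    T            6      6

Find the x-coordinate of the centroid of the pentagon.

Apply the surveyor's formula. First the cross-terms c_i = x_i·y_{i+1} − x_{i+1}·y_i:
  57, 12, 16, 96, 6  ⇒  2A = 187, A = 93.5.
Then Σ (x_i + x_{i+1})·c_i = 2002, so x̄ = 2002 / (6·93.5) = 182/51.

182/51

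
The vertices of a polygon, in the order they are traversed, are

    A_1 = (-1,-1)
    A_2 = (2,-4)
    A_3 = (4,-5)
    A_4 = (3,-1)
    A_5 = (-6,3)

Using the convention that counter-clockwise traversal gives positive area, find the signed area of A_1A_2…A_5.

Σ = (6) + (6) + (11) + (3) + (9) = 35
Signed area = Σ/2 = 17.5 (positive ⇒ counter-clockwise traversal).

17.5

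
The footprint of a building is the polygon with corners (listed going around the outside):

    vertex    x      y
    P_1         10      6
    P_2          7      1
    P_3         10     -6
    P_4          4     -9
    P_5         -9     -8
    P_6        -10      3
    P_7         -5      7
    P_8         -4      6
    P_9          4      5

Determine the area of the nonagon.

Apply the shoelace formula: 2A = Σ (x_i·y_{i+1} − x_{i+1}·y_i), indices taken mod 9.
Σ = (-32) + (-52) + (-66) + (-113) + (-107) + (-55) + (-2) + (-44) + (-26) = -497
Area = |Σ|/2 = 248.5.

248.5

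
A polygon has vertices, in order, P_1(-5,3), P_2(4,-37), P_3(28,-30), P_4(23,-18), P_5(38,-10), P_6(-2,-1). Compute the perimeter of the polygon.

142

|P_1P_2| = √((9)² + (-40)²) = √1681 = 41
|P_2P_3| = √((24)² + (7)²) = √625 = 25
|P_3P_4| = √((-5)² + (12)²) = √169 = 13
|P_4P_5| = √((15)² + (8)²) = √289 = 17
|P_5P_6| = √((-40)² + (9)²) = √1681 = 41
|P_6P_1| = √((-3)² + (4)²) = √25 = 5
Perimeter = 41 + 25 + 13 + 17 + 41 + 5 = 142.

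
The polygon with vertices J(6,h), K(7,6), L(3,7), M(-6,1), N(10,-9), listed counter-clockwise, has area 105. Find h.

0

The doubled signed area Σ (x_i y_{i+1} − x_{i+1} y_i) is linear in h.
With h=0 it equals 210; the coefficient of h is 3 (from the two edges through J).
So 3·h + 210 = 2·105 = 210 ⇒ h = 0.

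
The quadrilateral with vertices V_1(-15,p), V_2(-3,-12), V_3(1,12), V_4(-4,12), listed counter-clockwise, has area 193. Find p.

The doubled signed area Σ (x_i y_{i+1} − x_{i+1} y_i) is linear in p.
With p=0 it equals 396; the coefficient of p is -1 (from the two edges through V_1).
So -1·p + 396 = 2·193 = 386 ⇒ p = 10.

10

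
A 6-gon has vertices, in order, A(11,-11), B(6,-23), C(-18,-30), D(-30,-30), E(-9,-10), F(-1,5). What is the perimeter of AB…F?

116

|AB| = √((-5)² + (-12)²) = √169 = 13
|BC| = √((-24)² + (-7)²) = √625 = 25
|CD| = √((-12)² + (0)²) = √144 = 12
|DE| = √((21)² + (20)²) = √841 = 29
|EF| = √((8)² + (15)²) = √289 = 17
|FA| = √((12)² + (-16)²) = √400 = 20
Perimeter = 13 + 25 + 12 + 29 + 17 + 20 = 116.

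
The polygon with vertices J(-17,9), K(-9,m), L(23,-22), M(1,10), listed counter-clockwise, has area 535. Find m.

-9

Write out the shoelace sum; only the two edges meeting at K involve m:
2·Area = [((-17)·m − (-9)·9) + ((-9)·(-22) − 23·m)] + 431
       = -40·m + 710 = 1070
⇒ m = -9.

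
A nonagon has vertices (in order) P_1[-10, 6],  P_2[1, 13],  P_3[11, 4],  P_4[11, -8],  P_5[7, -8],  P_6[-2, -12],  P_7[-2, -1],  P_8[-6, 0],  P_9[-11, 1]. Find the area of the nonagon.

314.5

Apply the surveyor's formula: 2A = Σ (x_i·y_{i+1} − x_{i+1}·y_i), indices taken mod 9.
P_1→P_2: (-10)(13) − (1)(6) = -136
P_2→P_3: (1)(4) − (11)(13) = -139
P_3→P_4: (11)(-8) − (11)(4) = -132
P_4→P_5: (11)(-8) − (7)(-8) = -32
P_5→P_6: (7)(-12) − (-2)(-8) = -100
P_6→P_7: (-2)(-1) − (-2)(-12) = -22
P_7→P_8: (-2)(0) − (-6)(-1) = -6
P_8→P_9: (-6)(1) − (-11)(0) = -6
P_9→P_1: (-11)(6) − (-10)(1) = -56
Σ = -629
Area = |Σ|/2 = 314.5.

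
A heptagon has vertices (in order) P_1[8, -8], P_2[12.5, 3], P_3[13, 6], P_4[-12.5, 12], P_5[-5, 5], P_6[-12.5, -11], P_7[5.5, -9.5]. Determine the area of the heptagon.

Cross-terms: 124, 36, 231, -2.5, 117.5, 179.25, 32  ⇒  Σ = 717.25
Area = |Σ|/2 = 358.625.

358.625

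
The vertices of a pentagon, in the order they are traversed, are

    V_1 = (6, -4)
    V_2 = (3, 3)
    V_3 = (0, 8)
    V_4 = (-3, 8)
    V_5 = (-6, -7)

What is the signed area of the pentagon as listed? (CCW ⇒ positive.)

106.5

Apply the surveyor's formula: 2A = Σ (x_i·y_{i+1} − x_{i+1}·y_i), indices taken mod 5.
Σ = (30) + (24) + (24) + (69) + (66) = 213
Signed area = Σ/2 = 106.5 (positive ⇒ counter-clockwise traversal).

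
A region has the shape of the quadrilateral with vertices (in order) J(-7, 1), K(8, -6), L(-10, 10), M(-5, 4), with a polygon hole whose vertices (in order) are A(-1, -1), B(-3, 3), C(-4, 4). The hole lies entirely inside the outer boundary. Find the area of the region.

Outer boundary:
Σ = (34) + (20) + (10) + (23) = 87
Area = |Σ|/2 = 43.5.
Hole:
Apply the surveyor's formula: 2A = Σ (x_i·y_{i+1} − x_{i+1}·y_i), indices taken mod 3.
Cross-terms: -6, 0, 8  ⇒  Σ = 2
Area = |Σ|/2 = 1.
Net area = 43.5 − 1 = 42.5.

42.5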